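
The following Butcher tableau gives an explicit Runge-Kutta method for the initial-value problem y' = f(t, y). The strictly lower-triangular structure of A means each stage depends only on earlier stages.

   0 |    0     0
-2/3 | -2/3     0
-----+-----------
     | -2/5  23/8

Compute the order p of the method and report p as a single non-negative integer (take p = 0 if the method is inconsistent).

b = (-2/5, 23/8)
c = (0, -2/3)
Σ b_i: (-2/5)·1 + 23/8·1 = 99/40 ≠ 1 ⇒ order 0.

0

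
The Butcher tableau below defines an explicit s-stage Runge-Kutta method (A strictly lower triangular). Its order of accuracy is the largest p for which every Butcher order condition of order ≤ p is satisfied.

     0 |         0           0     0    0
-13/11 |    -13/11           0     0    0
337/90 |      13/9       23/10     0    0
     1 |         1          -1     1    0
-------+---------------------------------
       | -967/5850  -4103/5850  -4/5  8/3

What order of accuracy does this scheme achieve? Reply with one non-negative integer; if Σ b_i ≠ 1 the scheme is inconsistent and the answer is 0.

2

b = (-967/5850, -4103/5850, -4/5, 8/3)
c = (0, -13/11, 337/90, 1)
Ac = (0, 0, -299/110, 4877/990)
Σ b_i: (-967/5850)·1 + (-4103/5850)·1 + (-4/5)·1 + 8/3·1 = 1 ✓
b·c: (-4103/5850)·(-13/11) + (-4/5)·337/90 + 8/3·1 = 1/2 ✓
b·c²: (-4103/5850)·169/121 + (-4/5)·113569/8100 + 8/3·1 = -2122723/222750 ≠ 1/3 ⇒ order 2.
b·Ac: (-4/5)·(-299/110) + 8/3·4877/990 = 113686/7425 ≠ 1/6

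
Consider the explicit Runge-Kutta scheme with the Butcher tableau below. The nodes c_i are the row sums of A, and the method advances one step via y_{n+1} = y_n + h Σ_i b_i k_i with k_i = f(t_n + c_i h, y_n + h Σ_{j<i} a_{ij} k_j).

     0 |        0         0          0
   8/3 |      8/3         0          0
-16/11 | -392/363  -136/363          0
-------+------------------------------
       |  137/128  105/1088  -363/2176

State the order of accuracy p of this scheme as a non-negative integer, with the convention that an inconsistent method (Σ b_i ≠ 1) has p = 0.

3

b = (137/128, 105/1088, -363/2176)
c = (0, 8/3, -16/11)
Ac = (0, 0, -1088/1089)
Σ b_i: 137/128·1 + 105/1088·1 + (-363/2176)·1 = 1 ✓
b·c: 105/1088·8/3 + (-363/2176)·(-16/11) = 1/2 ✓
b·c²: 105/1088·64/9 + (-363/2176)·256/121 = 1/3 ✓
b·Ac: (-363/2176)·(-1088/1089) = 1/6 ✓; 3 stages ⇒ order 3.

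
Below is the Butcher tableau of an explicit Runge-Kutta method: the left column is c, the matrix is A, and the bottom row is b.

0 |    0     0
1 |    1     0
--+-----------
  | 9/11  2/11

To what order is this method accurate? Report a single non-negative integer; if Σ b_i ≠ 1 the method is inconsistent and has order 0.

1

b = (9/11, 2/11)
c = (0, 1)
Σ b_i: 9/11·1 + 2/11·1 = 1 ✓
b·c: 2/11·1 = 2/11 ≠ 1/2 ⇒ order 1.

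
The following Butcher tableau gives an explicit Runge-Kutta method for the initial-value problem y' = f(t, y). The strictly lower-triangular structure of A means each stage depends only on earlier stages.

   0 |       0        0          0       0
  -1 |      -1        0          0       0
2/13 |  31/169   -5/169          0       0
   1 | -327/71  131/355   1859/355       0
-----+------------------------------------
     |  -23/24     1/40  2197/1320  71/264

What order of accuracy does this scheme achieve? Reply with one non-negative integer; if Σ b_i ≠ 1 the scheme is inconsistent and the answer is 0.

4

b = (-23/24, 1/40, 2197/1320, 71/264)
c = (0, -1, 2/13, 1)
Ac = (0, 0, 5/169, 31/71)
Σ b_i: (-23/24)·1 + 1/40·1 + 2197/1320·1 + 71/264·1 = 1 ✓
b·c: 1/40·(-1) + 2197/1320·2/13 + 71/264·1 = 1/2 ✓
b·c²: 1/40·1 + 2197/1320·4/169 + 71/264·1 = 1/3 ✓
b·Ac: 2197/1320·5/169 + 71/264·31/71 = 1/6 ✓
b·c³: 1/40·(-1) + 2197/1320·8/2197 + 71/264·1 = 1/4 ✓
b·(c∘Ac): 2197/1320·10/2197 + 71/264·31/71 = 1/8 ✓
b·Ac²: 2197/1320·(-5/169) + 71/264·35/71 = 1/12 ✓
b·A²c: 71/264·11/71 = 1/24 ✓; 4 stages ⇒ order 4.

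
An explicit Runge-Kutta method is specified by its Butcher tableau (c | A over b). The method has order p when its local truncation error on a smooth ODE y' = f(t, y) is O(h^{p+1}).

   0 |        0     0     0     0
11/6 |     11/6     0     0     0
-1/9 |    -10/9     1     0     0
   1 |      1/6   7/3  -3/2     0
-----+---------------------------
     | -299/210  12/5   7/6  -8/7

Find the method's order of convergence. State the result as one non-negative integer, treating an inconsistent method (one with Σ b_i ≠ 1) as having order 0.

1

b = (-299/210, 12/5, 7/6, -8/7)
c = (0, 11/6, -1/9, 1)
Ac = (0, 0, 11/6, 40/9)
Σ b_i: (-299/210)·1 + 12/5·1 + 7/6·1 + (-8/7)·1 = 1 ✓
b·c: 12/5·11/6 + 7/6·(-1/9) + (-8/7)·1 = 5911/1890 ≠ 1/2 ⇒ order 1.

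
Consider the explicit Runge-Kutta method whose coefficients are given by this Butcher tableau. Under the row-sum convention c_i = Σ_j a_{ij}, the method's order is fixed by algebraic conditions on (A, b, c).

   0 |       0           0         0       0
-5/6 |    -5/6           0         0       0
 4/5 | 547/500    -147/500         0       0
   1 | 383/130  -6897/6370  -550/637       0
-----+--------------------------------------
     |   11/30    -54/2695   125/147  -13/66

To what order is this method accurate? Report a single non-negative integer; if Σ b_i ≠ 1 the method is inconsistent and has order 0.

b = (11/30, -54/2695, 125/147, -13/66)
c = (0, -5/6, 4/5, 1)
Ac = (0, 0, 49/200, 11/52)
Σ b_i: 11/30·1 + (-54/2695)·1 + 125/147·1 + (-13/66)·1 = 1 ✓
b·c: (-54/2695)·(-5/6) + 125/147·4/5 + (-13/66)·1 = 1/2 ✓
b·c²: (-54/2695)·25/36 + 125/147·16/25 + (-13/66)·1 = 1/3 ✓
b·Ac: 125/147·49/200 + (-13/66)·11/52 = 1/6 ✓
b·c³: (-54/2695)·(-125/216) + 125/147·64/125 + (-13/66)·1 = 1/4 ✓
b·(c∘Ac): 125/147·49/250 + (-13/66)·11/52 = 1/8 ✓
b·Ac²: 125/147·(-49/240) + (-13/66)·(-407/312) = 1/12 ✓
b·A²c: (-13/66)·(-11/52) = 1/24 ✓; 4 stages ⇒ order 4.

4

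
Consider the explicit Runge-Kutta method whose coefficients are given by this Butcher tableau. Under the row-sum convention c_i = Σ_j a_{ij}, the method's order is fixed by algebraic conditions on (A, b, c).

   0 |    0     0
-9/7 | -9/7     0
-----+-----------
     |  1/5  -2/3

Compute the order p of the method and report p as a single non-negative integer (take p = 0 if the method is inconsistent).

0

b = (1/5, -2/3)
c = (0, -9/7)
Σ b_i: 1/5·1 + (-2/3)·1 = -7/15 ≠ 1 ⇒ order 0.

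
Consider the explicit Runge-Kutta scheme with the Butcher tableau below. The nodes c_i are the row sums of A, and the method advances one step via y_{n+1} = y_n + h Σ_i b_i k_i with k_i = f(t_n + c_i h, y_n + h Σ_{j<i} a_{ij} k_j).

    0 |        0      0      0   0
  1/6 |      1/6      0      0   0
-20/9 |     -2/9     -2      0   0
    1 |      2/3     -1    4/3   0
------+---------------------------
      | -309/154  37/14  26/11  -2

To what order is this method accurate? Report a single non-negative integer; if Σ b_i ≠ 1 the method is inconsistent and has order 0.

1

b = (-309/154, 37/14, 26/11, -2)
c = (0, 1/6, -20/9, 1)
Ac = (0, 0, -1/3, -169/54)
Σ b_i: (-309/154)·1 + 37/14·1 + 26/11·1 + (-2)·1 = 1 ✓
b·c: 37/14·1/6 + 26/11·(-20/9) + (-2)·1 = -18883/2772 ≠ 1/2 ⇒ order 1.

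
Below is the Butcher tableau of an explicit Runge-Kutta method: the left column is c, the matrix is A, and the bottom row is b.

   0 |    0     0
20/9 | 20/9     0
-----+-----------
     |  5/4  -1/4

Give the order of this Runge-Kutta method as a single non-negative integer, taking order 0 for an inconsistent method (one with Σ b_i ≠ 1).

b = (5/4, -1/4)
c = (0, 20/9)
Σ b_i: 5/4·1 + (-1/4)·1 = 1 ✓
b·c: (-1/4)·20/9 = -5/9 ≠ 1/2 ⇒ order 1.

1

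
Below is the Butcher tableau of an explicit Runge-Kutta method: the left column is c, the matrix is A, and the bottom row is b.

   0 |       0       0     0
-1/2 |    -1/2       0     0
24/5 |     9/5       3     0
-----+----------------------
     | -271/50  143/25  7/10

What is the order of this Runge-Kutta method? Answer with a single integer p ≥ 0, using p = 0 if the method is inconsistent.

b = (-271/50, 143/25, 7/10)
c = (0, -1/2, 24/5)
Ac = (0, 0, -3/2)
Σ b_i: (-271/50)·1 + 143/25·1 + 7/10·1 = 1 ✓
b·c: 143/25·(-1/2) + 7/10·24/5 = 1/2 ✓
b·c²: 143/25·1/4 + 7/10·576/25 = 8779/500 ≠ 1/3 ⇒ order 2.
b·Ac: 7/10·(-3/2) = -21/20 ≠ 1/6

2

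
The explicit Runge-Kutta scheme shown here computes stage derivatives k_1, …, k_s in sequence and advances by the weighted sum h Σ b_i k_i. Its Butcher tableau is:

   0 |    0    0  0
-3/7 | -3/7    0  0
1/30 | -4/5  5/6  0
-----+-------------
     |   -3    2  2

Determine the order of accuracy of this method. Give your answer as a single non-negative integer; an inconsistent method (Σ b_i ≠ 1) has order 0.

1

b = (-3, 2, 2)
c = (0, -3/7, 1/30)
Ac = (0, 0, -5/14)
Σ b_i: (-3)·1 + 2·1 + 2·1 = 1 ✓
b·c: 2·(-3/7) + 2·1/30 = -83/105 ≠ 1/2 ⇒ order 1.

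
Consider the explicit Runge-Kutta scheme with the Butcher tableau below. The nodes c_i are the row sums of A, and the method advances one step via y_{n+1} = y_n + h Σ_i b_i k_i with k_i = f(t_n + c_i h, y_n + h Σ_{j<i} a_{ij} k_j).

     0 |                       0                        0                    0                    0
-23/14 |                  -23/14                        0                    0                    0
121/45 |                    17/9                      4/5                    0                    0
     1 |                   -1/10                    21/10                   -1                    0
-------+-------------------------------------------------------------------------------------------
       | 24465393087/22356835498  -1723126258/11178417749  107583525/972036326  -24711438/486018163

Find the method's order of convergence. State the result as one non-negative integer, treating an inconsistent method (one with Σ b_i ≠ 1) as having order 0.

b = (24465393087/22356835498, -1723126258/11178417749, 107583525/972036326, -24711438/486018163)
c = (0, -23/14, 121/45, 1)
Ac = (0, 0, -46/35, -221/36)
Σ b_i: 24465393087/22356835498·1 + (-1723126258/11178417749)·1 + 107583525/972036326·1 + (-24711438/486018163)·1 = 1 ✓
b·c: (-1723126258/11178417749)·(-23/14) + 107583525/972036326·121/45 + (-24711438/486018163)·1 = 1/2 ✓
b·c²: (-1723126258/11178417749)·529/196 + 107583525/972036326·14641/2025 + (-24711438/486018163)·1 = 1/3 ✓
b·Ac: 107583525/972036326·(-46/35) + (-24711438/486018163)·(-221/36) = 1/6 ✓
b·c³: (-1723126258/11178417749)·(-12167/2744) + 107583525/972036326·1771561/91125 + (-24711438/486018163)·1 = 5115268963657/1837148656140 ≠ 1/4 ⇒ order 3.
b·(c∘Ac): 107583525/972036326·(-5566/1575) + (-24711438/486018163)·(-221/36) = -230385653/2916108978 ≠ 1/8
b·Ac²: 107583525/972036326·529/245 + (-24711438/486018163)·(-177161/113400) = 2924815493503/9185743280700 ≠ 1/12
b·A²c: (-24711438/486018163)·46/35 = -1136726148/17010635705 ≠ 1/24

3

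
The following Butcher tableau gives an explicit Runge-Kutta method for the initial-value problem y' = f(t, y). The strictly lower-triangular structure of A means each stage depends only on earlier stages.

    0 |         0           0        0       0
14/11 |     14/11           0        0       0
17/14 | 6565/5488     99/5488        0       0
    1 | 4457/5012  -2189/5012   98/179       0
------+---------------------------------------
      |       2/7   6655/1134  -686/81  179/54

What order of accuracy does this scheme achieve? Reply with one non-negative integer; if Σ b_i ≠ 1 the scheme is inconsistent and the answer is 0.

4

b = (2/7, 6655/1134, -686/81, 179/54)
c = (0, 14/11, 17/14, 1)
Ac = (0, 0, 9/392, 39/358)
Σ b_i: 2/7·1 + 6655/1134·1 + (-686/81)·1 + 179/54·1 = 1 ✓
b·c: 6655/1134·14/11 + (-686/81)·17/14 + 179/54·1 = 1/2 ✓
b·c²: 6655/1134·196/121 + (-686/81)·289/196 + 179/54·1 = 1/3 ✓
b·Ac: (-686/81)·9/392 + 179/54·39/358 = 1/6 ✓
b·c³: 6655/1134·2744/1331 + (-686/81)·4913/2744 + 179/54·1 = 1/4 ✓
b·(c∘Ac): (-686/81)·153/5488 + 179/54·39/358 = 1/8 ✓
b·Ac²: (-686/81)·9/308 + 179/54·393/3938 = 1/12 ✓
b·A²c: 179/54·9/716 = 1/24 ✓; 4 stages ⇒ order 4.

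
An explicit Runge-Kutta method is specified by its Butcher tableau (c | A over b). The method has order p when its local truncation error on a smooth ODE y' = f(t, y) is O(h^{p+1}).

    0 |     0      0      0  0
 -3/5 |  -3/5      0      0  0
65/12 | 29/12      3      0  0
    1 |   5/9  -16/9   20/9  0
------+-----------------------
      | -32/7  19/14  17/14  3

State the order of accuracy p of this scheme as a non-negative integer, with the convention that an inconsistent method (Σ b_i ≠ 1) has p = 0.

b = (-32/7, 19/14, 17/14, 3)
c = (0, -3/5, 65/12, 1)
Ac = (0, 0, -9/5, 1769/135)
Σ b_i: (-32/7)·1 + 19/14·1 + 17/14·1 + 3·1 = 1 ✓
b·c: 19/14·(-3/5) + 17/14·65/12 + 3·1 = 7361/840 ≠ 1/2 ⇒ order 1.

1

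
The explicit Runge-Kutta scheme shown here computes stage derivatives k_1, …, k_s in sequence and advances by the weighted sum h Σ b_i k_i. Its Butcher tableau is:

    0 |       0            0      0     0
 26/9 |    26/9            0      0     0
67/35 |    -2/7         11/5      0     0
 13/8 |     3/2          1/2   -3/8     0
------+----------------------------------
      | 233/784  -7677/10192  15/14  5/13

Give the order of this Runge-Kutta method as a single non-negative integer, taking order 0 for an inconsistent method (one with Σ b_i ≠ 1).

b = (233/784, -7677/10192, 15/14, 5/13)
c = (0, 26/9, 67/35, 13/8)
Ac = (0, 0, 286/45, 1831/2520)
Σ b_i: 233/784·1 + (-7677/10192)·1 + 15/14·1 + 5/13·1 = 1 ✓
b·c: (-7677/10192)·26/9 + 15/14·67/35 + 5/13·13/8 = 1/2 ✓
b·c²: (-7677/10192)·676/81 + 15/14·4489/1225 + 5/13·169/64 = -1328069/987840 ≠ 1/3 ⇒ order 2.
b·Ac: 15/14·286/45 + 5/13·1831/2520 = 46447/6552 ≠ 1/6

2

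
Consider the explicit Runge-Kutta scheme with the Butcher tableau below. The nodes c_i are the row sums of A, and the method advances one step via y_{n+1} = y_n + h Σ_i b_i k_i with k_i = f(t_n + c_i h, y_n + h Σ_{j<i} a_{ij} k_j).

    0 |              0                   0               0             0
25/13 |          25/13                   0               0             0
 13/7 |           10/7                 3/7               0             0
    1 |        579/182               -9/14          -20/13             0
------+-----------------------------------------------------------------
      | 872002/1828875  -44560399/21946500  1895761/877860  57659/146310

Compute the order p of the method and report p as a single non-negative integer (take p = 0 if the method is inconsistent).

3

b = (872002/1828875, -44560399/21946500, 1895761/877860, 57659/146310)
c = (0, 25/13, 13/7, 1)
Ac = (0, 0, 75/91, -745/182)
Σ b_i: 872002/1828875·1 + (-44560399/21946500)·1 + 1895761/877860·1 + 57659/146310·1 = 1 ✓
b·c: (-44560399/21946500)·25/13 + 1895761/877860·13/7 + 57659/146310·1 = 1/2 ✓
b·c²: (-44560399/21946500)·625/169 + 1895761/877860·169/49 + 57659/146310·1 = 1/3 ✓
b·Ac: 1895761/877860·75/91 + 57659/146310·(-745/182) = 1/6 ✓
b·c³: (-44560399/21946500)·15625/2197 + 1895761/877860·2197/343 + 57659/146310·1 = -406721/1902030 ≠ 1/4 ⇒ order 3.
b·(c∘Ac): 1895761/877860·75/49 + 57659/146310·(-745/182) = 321868/190203 ≠ 1/8
b·Ac²: 1895761/877860·1875/1183 + 57659/146310·(-127255/16562) = 1051163/2662842 ≠ 1/12
b·A²c: 57659/146310·(-1500/1183) = -411850/824213 ≠ 1/24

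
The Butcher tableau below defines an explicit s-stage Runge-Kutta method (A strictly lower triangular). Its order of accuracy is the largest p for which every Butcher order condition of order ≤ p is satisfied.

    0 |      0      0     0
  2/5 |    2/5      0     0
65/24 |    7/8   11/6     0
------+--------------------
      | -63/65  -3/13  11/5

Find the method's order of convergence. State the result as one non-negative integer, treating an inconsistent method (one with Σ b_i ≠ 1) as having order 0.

b = (-63/65, -3/13, 11/5)
c = (0, 2/5, 65/24)
Ac = (0, 0, 11/15)
Σ b_i: (-63/65)·1 + (-3/13)·1 + 11/5·1 = 1 ✓
b·c: (-3/13)·2/5 + 11/5·65/24 = 9151/1560 ≠ 1/2 ⇒ order 1.

1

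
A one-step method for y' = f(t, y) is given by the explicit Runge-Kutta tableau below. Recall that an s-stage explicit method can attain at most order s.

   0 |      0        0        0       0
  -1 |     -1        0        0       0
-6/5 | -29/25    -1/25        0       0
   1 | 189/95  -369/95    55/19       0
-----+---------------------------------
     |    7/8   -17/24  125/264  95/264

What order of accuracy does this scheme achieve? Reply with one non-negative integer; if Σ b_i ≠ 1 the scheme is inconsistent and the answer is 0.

b = (7/8, -17/24, 125/264, 95/264)
c = (0, -1, -6/5, 1)
Ac = (0, 0, 1/25, 39/95)
Σ b_i: 7/8·1 + (-17/24)·1 + 125/264·1 + 95/264·1 = 1 ✓
b·c: (-17/24)·(-1) + 125/264·(-6/5) + 95/264·1 = 1/2 ✓
b·c²: (-17/24)·1 + 125/264·36/25 + 95/264·1 = 1/3 ✓
b·Ac: 125/264·1/25 + 95/264·39/95 = 1/6 ✓
b·c³: (-17/24)·(-1) + 125/264·(-216/125) + 95/264·1 = 1/4 ✓
b·(c∘Ac): 125/264·(-6/125) + 95/264·39/95 = 1/8 ✓
b·Ac²: 125/264·(-1/25) + 95/264·27/95 = 1/12 ✓
b·A²c: 95/264·11/95 = 1/24 ✓; 4 stages ⇒ order 4.

4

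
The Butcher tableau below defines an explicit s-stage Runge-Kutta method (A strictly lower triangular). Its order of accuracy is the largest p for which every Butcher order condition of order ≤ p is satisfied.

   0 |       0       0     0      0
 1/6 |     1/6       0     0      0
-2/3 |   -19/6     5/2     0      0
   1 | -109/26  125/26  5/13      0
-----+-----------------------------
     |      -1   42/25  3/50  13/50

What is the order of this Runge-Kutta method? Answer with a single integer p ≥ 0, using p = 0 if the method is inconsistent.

b = (-1, 42/25, 3/50, 13/50)
c = (0, 1/6, -2/3, 1)
Ac = (0, 0, 5/12, 85/156)
Σ b_i: (-1)·1 + 42/25·1 + 3/50·1 + 13/50·1 = 1 ✓
b·c: 42/25·1/6 + 3/50·(-2/3) + 13/50·1 = 1/2 ✓
b·c²: 42/25·1/36 + 3/50·4/9 + 13/50·1 = 1/3 ✓
b·Ac: 3/50·5/12 + 13/50·85/156 = 1/6 ✓
b·c³: 42/25·1/216 + 3/50·(-8/27) + 13/50·1 = 1/4 ✓
b·(c∘Ac): 3/50·(-5/18) + 13/50·85/156 = 1/8 ✓
b·Ac²: 3/50·5/72 + 13/50·95/312 = 1/12 ✓
b·A²c: 13/50·25/156 = 1/24 ✓; 4 stages ⇒ order 4.

4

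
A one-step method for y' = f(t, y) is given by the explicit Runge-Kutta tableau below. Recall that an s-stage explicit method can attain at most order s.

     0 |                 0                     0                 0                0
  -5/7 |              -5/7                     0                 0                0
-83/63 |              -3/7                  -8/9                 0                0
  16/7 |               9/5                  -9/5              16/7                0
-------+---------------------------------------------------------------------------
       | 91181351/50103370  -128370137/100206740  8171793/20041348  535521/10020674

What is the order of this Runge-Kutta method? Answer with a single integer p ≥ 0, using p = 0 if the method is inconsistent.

b = (91181351/50103370, -128370137/100206740, 8171793/20041348, 535521/10020674)
c = (0, -5/7, -83/63, 16/7)
Ac = (0, 0, 40/63, -761/441)
Σ b_i: 91181351/50103370·1 + (-128370137/100206740)·1 + 8171793/20041348·1 + 535521/10020674·1 = 1 ✓
b·c: (-128370137/100206740)·(-5/7) + 8171793/20041348·(-83/63) + 535521/10020674·16/7 = 1/2 ✓
b·c²: (-128370137/100206740)·25/49 + 8171793/20041348·6889/3969 + 535521/10020674·256/49 = 1/3 ✓
b·Ac: 8171793/20041348·40/63 + 535521/10020674·(-761/441) = 1/6 ✓
b·c³: (-128370137/100206740)·(-125/343) + 8171793/20041348·(-571787/250047) + 535521/10020674·4096/343 = 2288716979/13257351702 ≠ 1/4 ⇒ order 3.
b·(c∘Ac): 8171793/20041348·(-3320/3969) + 535521/10020674·(-12176/3087) = -2765014/5010337 ≠ 1/8
b·Ac²: 8171793/20041348·(-200/441) + 535521/10020674·84709/27783 = -41624813/1893907386 ≠ 1/12
b·A²c: 535521/10020674·640/441 = 1165760/15031011 ≠ 1/24

3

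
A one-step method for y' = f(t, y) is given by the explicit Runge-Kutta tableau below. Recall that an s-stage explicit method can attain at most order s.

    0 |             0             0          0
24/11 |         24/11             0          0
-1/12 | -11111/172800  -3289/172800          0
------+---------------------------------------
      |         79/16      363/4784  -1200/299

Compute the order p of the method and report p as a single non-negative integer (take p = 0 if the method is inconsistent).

b = (79/16, 363/4784, -1200/299)
c = (0, 24/11, -1/12)
Ac = (0, 0, -299/7200)
Σ b_i: 79/16·1 + 363/4784·1 + (-1200/299)·1 = 1 ✓
b·c: 363/4784·24/11 + (-1200/299)·(-1/12) = 1/2 ✓
b·c²: 363/4784·576/121 + (-1200/299)·1/144 = 1/3 ✓
b·Ac: (-1200/299)·(-299/7200) = 1/6 ✓; 3 stages ⇒ order 3.

3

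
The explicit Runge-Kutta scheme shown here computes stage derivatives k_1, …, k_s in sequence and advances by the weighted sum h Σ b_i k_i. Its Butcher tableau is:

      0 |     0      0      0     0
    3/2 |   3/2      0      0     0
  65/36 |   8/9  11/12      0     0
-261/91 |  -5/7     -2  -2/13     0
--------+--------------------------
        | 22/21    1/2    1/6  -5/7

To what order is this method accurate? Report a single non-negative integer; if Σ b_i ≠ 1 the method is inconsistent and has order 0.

b = (22/21, 1/2, 1/6, -5/7)
c = (0, 3/2, 65/36, -261/91)
Ac = (0, 0, 11/8, -59/18)
Σ b_i: 22/21·1 + 1/2·1 + 1/6·1 + (-5/7)·1 = 1 ✓
b·c: 1/2·3/2 + 1/6·65/36 + (-5/7)·(-261/91) = 426479/137592 ≠ 1/2 ⇒ order 1.

1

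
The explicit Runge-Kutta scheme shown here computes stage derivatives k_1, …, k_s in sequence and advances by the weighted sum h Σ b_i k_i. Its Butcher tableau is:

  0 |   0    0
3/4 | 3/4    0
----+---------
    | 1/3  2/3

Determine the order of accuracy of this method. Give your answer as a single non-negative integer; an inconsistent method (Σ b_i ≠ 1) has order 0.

b = (1/3, 2/3)
c = (0, 3/4)
Σ b_i: 1/3·1 + 2/3·1 = 1 ✓
b·c: 2/3·3/4 = 1/2 ✓; 2 stages ⇒ order 2.

2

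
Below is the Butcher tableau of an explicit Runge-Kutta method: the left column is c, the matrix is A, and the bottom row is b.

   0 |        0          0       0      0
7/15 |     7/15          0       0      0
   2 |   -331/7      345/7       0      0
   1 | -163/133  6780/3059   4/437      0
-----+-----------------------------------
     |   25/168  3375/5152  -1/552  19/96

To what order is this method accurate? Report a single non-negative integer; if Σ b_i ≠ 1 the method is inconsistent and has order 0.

4

b = (25/168, 3375/5152, -1/552, 19/96)
c = (0, 7/15, 2, 1)
Ac = (0, 0, 23, 20/19)
Σ b_i: 25/168·1 + 3375/5152·1 + (-1/552)·1 + 19/96·1 = 1 ✓
b·c: 3375/5152·7/15 + (-1/552)·2 + 19/96·1 = 1/2 ✓
b·c²: 3375/5152·49/225 + (-1/552)·4 + 19/96·1 = 1/3 ✓
b·Ac: (-1/552)·23 + 19/96·20/19 = 1/6 ✓
b·c³: 3375/5152·343/3375 + (-1/552)·8 + 19/96·1 = 1/4 ✓
b·(c∘Ac): (-1/552)·46 + 19/96·20/19 = 1/8 ✓
b·Ac²: (-1/552)·161/15 + 19/96·148/285 = 1/12 ✓
b·A²c: 19/96·4/19 = 1/24 ✓; 4 stages ⇒ order 4.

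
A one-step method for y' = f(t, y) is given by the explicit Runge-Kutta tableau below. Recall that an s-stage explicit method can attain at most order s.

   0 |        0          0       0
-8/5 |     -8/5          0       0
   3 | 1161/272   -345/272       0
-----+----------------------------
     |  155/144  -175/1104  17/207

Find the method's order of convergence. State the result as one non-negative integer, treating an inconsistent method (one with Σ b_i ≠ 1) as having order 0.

3

b = (155/144, -175/1104, 17/207)
c = (0, -8/5, 3)
Ac = (0, 0, 69/34)
Σ b_i: 155/144·1 + (-175/1104)·1 + 17/207·1 = 1 ✓
b·c: (-175/1104)·(-8/5) + 17/207·3 = 1/2 ✓
b·c²: (-175/1104)·64/25 + 17/207·9 = 1/3 ✓
b·Ac: 17/207·69/34 = 1/6 ✓; 3 stages ⇒ order 3.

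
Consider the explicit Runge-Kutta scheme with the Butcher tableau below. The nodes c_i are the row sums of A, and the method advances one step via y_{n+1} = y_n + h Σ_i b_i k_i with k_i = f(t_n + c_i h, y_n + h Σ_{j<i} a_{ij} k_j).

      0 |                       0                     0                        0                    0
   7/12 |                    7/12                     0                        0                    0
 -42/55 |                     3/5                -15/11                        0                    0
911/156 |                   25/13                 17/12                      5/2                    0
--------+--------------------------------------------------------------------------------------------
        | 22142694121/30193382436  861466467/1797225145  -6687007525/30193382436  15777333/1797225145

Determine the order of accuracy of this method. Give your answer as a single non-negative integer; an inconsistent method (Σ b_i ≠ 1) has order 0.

b = (22142694121/30193382436, 861466467/1797225145, -6687007525/30193382436, 15777333/1797225145)
c = (0, 7/12, -42/55, 911/156)
Ac = (0, 0, -35/44, -1715/1584)
Σ b_i: 22142694121/30193382436·1 + 861466467/1797225145·1 + (-6687007525/30193382436)·1 + 15777333/1797225145·1 = 1 ✓
b·c: 861466467/1797225145·7/12 + (-6687007525/30193382436)·(-42/55) + 15777333/1797225145·911/156 = 1/2 ✓
b·c²: 861466467/1797225145·49/144 + (-6687007525/30193382436)·1764/3025 + 15777333/1797225145·829921/24336 = 1/3 ✓
b·Ac: (-6687007525/30193382436)·(-35/44) + 15777333/1797225145·(-1715/1584) = 1/6 ✓
b·c³: 861466467/1797225145·343/1728 + (-6687007525/30193382436)·(-74088/166375) + 15777333/1797225145·756058031/3796416 = 71872438659809/37008460185840 ≠ 1/4 ⇒ order 3.
b·(c∘Ac): (-6687007525/30193382436)·147/242 + 15777333/1797225145·(-1562365/247104) = -13115046707/69013445568 ≠ 1/8
b·Ac²: (-6687007525/30193382436)·(-245/528) + 15777333/1797225145·2028061/1045440 = 852593697067/7117011574200 ≠ 1/12
b·A²c: 15777333/1797225145·(-175/88) = -50200605/2875560232 ≠ 1/24

3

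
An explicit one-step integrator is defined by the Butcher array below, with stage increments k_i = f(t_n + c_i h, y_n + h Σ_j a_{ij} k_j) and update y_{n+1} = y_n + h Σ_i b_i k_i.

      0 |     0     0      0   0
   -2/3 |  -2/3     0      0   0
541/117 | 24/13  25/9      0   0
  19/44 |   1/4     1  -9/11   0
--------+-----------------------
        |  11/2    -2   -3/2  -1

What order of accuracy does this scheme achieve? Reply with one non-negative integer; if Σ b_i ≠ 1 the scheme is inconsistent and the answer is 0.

b = (11/2, -2, -3/2, -1)
c = (0, -2/3, 541/117, 19/44)
Ac = (0, 0, -50/27, -1909/429)
Σ b_i: 11/2·1 + (-2)·1 + (-3/2)·1 + (-1)·1 = 1 ✓
b·c: (-2)·(-2/3) + (-3/2)·541/117 + (-1)·19/44 = -10355/1716 ≠ 1/2 ⇒ order 1.

1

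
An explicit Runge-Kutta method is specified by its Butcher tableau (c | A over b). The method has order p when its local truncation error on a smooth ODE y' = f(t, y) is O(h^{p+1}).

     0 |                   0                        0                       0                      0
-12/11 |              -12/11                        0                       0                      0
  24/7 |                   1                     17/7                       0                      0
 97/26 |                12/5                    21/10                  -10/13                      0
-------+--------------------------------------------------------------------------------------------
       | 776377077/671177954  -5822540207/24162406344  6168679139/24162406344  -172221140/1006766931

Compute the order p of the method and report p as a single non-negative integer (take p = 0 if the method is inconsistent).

3

b = (776377077/671177954, -5822540207/24162406344, 6168679139/24162406344, -172221140/1006766931)
c = (0, -12/11, 24/7, 97/26)
Ac = (0, 0, -204/77, -24666/5005)
Σ b_i: 776377077/671177954·1 + (-5822540207/24162406344)·1 + 6168679139/24162406344·1 + (-172221140/1006766931)·1 = 1 ✓
b·c: (-5822540207/24162406344)·(-12/11) + 6168679139/24162406344·24/7 + (-172221140/1006766931)·97/26 = 1/2 ✓
b·c²: (-5822540207/24162406344)·144/121 + 6168679139/24162406344·576/49 + (-172221140/1006766931)·9409/676 = 1/3 ✓
b·Ac: 6168679139/24162406344·(-204/77) + (-172221140/1006766931)·(-24666/5005) = 1/6 ✓
b·c³: (-5822540207/24162406344)·(-1728/1331) + 6168679139/24162406344·13824/343 + (-172221140/1006766931)·912673/17576 = 3465594613799/2015547395862 ≠ 1/4 ⇒ order 3.
b·(c∘Ac): 6168679139/24162406344·(-4896/539) + (-172221140/1006766931)·(-1196301/65065) = 277262184/335588977 ≠ 1/8
b·Ac²: 6168679139/24162406344·2448/847 + (-172221140/1006766931)·(-2521656/385385) = 47990067922/25840351229 ≠ 1/12
b·A²c: (-172221140/1006766931)·2040/1001 = -1286927200/3691478747 ≠ 1/24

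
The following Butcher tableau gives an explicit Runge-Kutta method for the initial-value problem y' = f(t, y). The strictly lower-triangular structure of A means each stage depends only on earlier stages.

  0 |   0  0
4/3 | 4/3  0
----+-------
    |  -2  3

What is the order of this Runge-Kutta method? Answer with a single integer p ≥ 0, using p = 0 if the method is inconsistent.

b = (-2, 3)
c = (0, 4/3)
Σ b_i: (-2)·1 + 3·1 = 1 ✓
b·c: 3·4/3 = 4 ≠ 1/2 ⇒ order 1.

1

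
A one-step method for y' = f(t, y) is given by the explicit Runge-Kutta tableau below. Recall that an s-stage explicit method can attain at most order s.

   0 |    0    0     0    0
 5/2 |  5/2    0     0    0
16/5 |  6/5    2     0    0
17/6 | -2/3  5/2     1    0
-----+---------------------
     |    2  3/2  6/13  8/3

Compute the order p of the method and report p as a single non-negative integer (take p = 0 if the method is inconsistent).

b = (2, 3/2, 6/13, 8/3)
c = (0, 5/2, 16/5, 17/6)
Ac = (0, 0, 5, 189/20)
Σ b_i: 2·1 + 3/2·1 + 6/13·1 + 8/3·1 = 517/78 ≠ 1 ⇒ order 0.

0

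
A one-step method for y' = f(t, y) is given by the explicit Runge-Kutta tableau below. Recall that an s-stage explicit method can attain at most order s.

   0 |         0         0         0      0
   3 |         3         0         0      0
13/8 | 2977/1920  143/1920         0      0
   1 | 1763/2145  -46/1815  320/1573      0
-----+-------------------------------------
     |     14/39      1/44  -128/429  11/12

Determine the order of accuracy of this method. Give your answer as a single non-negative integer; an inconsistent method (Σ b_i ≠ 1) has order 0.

b = (14/39, 1/44, -128/429, 11/12)
c = (0, 3, 13/8, 1)
Ac = (0, 0, 143/640, 14/55)
Σ b_i: 14/39·1 + 1/44·1 + (-128/429)·1 + 11/12·1 = 1 ✓
b·c: 1/44·3 + (-128/429)·13/8 + 11/12·1 = 1/2 ✓
b·c²: 1/44·9 + (-128/429)·169/64 + 11/12·1 = 1/3 ✓
b·Ac: (-128/429)·143/640 + 11/12·14/55 = 1/6 ✓
b·c³: 1/44·27 + (-128/429)·2197/512 + 11/12·1 = 1/4 ✓
b·(c∘Ac): (-128/429)·1859/5120 + 11/12·14/55 = 1/8 ✓
b·Ac²: (-128/429)·429/640 + 11/12·17/55 = 1/12 ✓
b·A²c: 11/12·1/22 = 1/24 ✓; 4 stages ⇒ order 4.

4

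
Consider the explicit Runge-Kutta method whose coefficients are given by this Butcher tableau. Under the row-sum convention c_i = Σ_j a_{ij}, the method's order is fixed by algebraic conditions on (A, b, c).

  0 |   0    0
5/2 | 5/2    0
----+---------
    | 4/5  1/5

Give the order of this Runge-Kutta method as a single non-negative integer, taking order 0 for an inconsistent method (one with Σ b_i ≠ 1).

2

b = (4/5, 1/5)
c = (0, 5/2)
Σ b_i: 4/5·1 + 1/5·1 = 1 ✓
b·c: 1/5·5/2 = 1/2 ✓; 2 stages ⇒ order 2.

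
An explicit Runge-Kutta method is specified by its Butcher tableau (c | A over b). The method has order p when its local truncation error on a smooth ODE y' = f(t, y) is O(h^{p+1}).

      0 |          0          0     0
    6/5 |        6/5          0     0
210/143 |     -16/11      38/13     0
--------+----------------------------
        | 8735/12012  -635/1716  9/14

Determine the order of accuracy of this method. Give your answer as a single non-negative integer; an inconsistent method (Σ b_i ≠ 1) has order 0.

b = (8735/12012, -635/1716, 9/14)
c = (0, 6/5, 210/143)
Ac = (0, 0, 228/65)
Σ b_i: 8735/12012·1 + (-635/1716)·1 + 9/14·1 = 1 ✓
b·c: (-635/1716)·6/5 + 9/14·210/143 = 1/2 ✓
b·c²: (-635/1716)·36/25 + 9/14·44100/20449 = 87267/102245 ≠ 1/3 ⇒ order 2.
b·Ac: 9/14·228/65 = 1026/455 ≠ 1/6

2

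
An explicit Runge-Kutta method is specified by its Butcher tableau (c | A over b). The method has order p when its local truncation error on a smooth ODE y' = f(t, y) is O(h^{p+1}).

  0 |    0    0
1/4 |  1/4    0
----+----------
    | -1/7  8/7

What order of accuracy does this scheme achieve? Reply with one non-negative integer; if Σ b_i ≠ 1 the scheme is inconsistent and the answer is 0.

b = (-1/7, 8/7)
c = (0, 1/4)
Σ b_i: (-1/7)·1 + 8/7·1 = 1 ✓
b·c: 8/7·1/4 = 2/7 ≠ 1/2 ⇒ order 1.

1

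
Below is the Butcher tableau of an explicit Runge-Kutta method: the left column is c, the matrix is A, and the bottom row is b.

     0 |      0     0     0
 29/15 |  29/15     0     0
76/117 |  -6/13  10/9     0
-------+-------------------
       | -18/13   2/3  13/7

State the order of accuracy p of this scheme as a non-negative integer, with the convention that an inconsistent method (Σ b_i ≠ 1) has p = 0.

b = (-18/13, 2/3, 13/7)
c = (0, 29/15, 76/117)
Ac = (0, 0, 58/27)
Σ b_i: (-18/13)·1 + 2/3·1 + 13/7·1 = 311/273 ≠ 1 ⇒ order 0.

0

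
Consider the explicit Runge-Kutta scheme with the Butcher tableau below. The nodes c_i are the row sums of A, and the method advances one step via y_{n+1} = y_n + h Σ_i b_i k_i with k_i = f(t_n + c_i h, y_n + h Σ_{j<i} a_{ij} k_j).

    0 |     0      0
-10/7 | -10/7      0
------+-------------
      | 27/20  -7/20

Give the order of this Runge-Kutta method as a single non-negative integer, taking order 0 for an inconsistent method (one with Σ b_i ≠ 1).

2

b = (27/20, -7/20)
c = (0, -10/7)
Σ b_i: 27/20·1 + (-7/20)·1 = 1 ✓
b·c: (-7/20)·(-10/7) = 1/2 ✓; 2 stages ⇒ order 2.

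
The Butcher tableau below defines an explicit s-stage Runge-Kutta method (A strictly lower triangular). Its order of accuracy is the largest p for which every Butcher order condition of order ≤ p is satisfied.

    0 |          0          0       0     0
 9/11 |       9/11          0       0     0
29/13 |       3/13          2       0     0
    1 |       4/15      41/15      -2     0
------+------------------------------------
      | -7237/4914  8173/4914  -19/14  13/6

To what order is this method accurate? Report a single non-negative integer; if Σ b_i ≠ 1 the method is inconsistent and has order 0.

2

b = (-7237/4914, 8173/4914, -19/14, 13/6)
c = (0, 9/11, 29/13, 1)
Ac = (0, 0, 18/11, -1591/715)
Σ b_i: (-7237/4914)·1 + 8173/4914·1 + (-19/14)·1 + 13/6·1 = 1 ✓
b·c: 8173/4914·9/11 + (-19/14)·29/13 + 13/6·1 = 1/2 ✓
b·c²: 8173/4914·81/121 + (-19/14)·841/169 + 13/6·1 = -271207/78078 ≠ 1/3 ⇒ order 2.
b·Ac: (-19/14)·18/11 + 13/6·(-1591/715) = -16267/2310 ≠ 1/6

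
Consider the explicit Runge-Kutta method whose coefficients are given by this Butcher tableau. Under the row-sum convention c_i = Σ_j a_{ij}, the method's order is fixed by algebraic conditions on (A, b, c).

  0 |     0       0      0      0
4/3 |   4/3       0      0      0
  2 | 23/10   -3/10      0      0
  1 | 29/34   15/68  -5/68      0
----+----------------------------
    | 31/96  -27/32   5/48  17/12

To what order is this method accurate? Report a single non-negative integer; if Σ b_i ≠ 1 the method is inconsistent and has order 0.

b = (31/96, -27/32, 5/48, 17/12)
c = (0, 4/3, 2, 1)
Ac = (0, 0, -2/5, 5/34)
Σ b_i: 31/96·1 + (-27/32)·1 + 5/48·1 + 17/12·1 = 1 ✓
b·c: (-27/32)·4/3 + 5/48·2 + 17/12·1 = 1/2 ✓
b·c²: (-27/32)·16/9 + 5/48·4 + 17/12·1 = 1/3 ✓
b·Ac: 5/48·(-2/5) + 17/12·5/34 = 1/6 ✓
b·c³: (-27/32)·64/27 + 5/48·8 + 17/12·1 = 1/4 ✓
b·(c∘Ac): 5/48·(-4/5) + 17/12·5/34 = 1/8 ✓
b·Ac²: 5/48·(-8/15) + 17/12·5/51 = 1/12 ✓
b·A²c: 17/12·1/34 = 1/24 ✓; 4 stages ⇒ order 4.

4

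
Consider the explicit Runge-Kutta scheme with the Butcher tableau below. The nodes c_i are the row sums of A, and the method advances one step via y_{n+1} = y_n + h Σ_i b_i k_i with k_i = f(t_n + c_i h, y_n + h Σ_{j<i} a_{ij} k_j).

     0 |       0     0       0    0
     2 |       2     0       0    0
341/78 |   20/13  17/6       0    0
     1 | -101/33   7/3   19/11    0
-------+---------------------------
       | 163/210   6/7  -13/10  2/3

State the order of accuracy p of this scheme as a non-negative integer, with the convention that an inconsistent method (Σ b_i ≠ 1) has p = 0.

b = (163/210, 6/7, -13/10, 2/3)
c = (0, 2, 341/78, 1)
Ac = (0, 0, 17/3, 953/78)
Σ b_i: 163/210·1 + 6/7·1 + (-13/10)·1 + 2/3·1 = 1 ✓
b·c: 6/7·2 + (-13/10)·341/78 + 2/3·1 = -1387/420 ≠ 1/2 ⇒ order 1.

1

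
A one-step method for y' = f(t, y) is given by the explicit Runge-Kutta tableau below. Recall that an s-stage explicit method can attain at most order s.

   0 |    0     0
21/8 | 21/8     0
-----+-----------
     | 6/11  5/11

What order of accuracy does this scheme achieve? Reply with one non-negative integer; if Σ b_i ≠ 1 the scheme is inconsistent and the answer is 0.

1

b = (6/11, 5/11)
c = (0, 21/8)
Σ b_i: 6/11·1 + 5/11·1 = 1 ✓
b·c: 5/11·21/8 = 105/88 ≠ 1/2 ⇒ order 1.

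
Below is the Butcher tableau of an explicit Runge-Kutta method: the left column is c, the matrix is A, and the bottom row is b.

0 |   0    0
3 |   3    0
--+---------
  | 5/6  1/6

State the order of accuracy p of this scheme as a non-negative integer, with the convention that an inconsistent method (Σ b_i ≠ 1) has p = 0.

2

b = (5/6, 1/6)
c = (0, 3)
Σ b_i: 5/6·1 + 1/6·1 = 1 ✓
b·c: 1/6·3 = 1/2 ✓; 2 stages ⇒ order 2.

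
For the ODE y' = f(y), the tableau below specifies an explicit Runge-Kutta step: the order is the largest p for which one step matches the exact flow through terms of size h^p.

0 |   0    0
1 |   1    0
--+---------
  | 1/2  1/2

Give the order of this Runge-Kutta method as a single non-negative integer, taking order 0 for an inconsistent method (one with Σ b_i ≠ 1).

2

b = (1/2, 1/2)
c = (0, 1)
Σ b_i: 1/2·1 + 1/2·1 = 1 ✓
b·c: 1/2·1 = 1/2 ✓; 2 stages ⇒ order 2.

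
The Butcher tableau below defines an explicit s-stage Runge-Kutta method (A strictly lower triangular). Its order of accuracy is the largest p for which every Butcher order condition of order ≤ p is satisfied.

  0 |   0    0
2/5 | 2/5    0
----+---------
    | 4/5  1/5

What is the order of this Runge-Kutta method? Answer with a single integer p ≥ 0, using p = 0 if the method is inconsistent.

b = (4/5, 1/5)
c = (0, 2/5)
Σ b_i: 4/5·1 + 1/5·1 = 1 ✓
b·c: 1/5·2/5 = 2/25 ≠ 1/2 ⇒ order 1.

1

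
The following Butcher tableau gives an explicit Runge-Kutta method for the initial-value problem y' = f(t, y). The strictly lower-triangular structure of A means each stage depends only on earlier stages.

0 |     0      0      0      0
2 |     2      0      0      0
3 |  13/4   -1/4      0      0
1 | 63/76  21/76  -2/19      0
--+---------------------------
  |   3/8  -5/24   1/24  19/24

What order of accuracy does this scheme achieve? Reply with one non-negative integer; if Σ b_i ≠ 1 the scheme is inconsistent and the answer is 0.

4

b = (3/8, -5/24, 1/24, 19/24)
c = (0, 2, 3, 1)
Ac = (0, 0, -1/2, 9/38)
Σ b_i: 3/8·1 + (-5/24)·1 + 1/24·1 + 19/24·1 = 1 ✓
b·c: (-5/24)·2 + 1/24·3 + 19/24·1 = 1/2 ✓
b·c²: (-5/24)·4 + 1/24·9 + 19/24·1 = 1/3 ✓
b·Ac: 1/24·(-1/2) + 19/24·9/38 = 1/6 ✓
b·c³: (-5/24)·8 + 1/24·27 + 19/24·1 = 1/4 ✓
b·(c∘Ac): 1/24·(-3/2) + 19/24·9/38 = 1/8 ✓
b·Ac²: 1/24·(-1) + 19/24·3/19 = 1/12 ✓
b·A²c: 19/24·1/19 = 1/24 ✓; 4 stages ⇒ order 4.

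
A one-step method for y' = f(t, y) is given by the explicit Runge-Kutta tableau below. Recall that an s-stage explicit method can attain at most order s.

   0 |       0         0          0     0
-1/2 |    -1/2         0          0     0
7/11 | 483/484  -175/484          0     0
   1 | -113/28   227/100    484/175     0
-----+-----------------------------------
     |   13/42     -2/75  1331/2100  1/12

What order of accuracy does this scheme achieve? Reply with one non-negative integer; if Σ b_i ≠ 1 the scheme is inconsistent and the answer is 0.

4

b = (13/42, -2/75, 1331/2100, 1/12)
c = (0, -1/2, 7/11, 1)
Ac = (0, 0, 175/968, 5/8)
Σ b_i: 13/42·1 + (-2/75)·1 + 1331/2100·1 + 1/12·1 = 1 ✓
b·c: (-2/75)·(-1/2) + 1331/2100·7/11 + 1/12·1 = 1/2 ✓
b·c²: (-2/75)·1/4 + 1331/2100·49/121 + 1/12·1 = 1/3 ✓
b·Ac: 1331/2100·175/968 + 1/12·5/8 = 1/6 ✓
b·c³: (-2/75)·(-1/8) + 1331/2100·343/1331 + 1/12·1 = 1/4 ✓
b·(c∘Ac): 1331/2100·1225/10648 + 1/12·5/8 = 1/8 ✓
b·Ac²: 1331/2100·(-175/1936) + 1/12·27/16 = 1/12 ✓
b·A²c: 1/12·1/2 = 1/24 ✓; 4 stages ⇒ order 4.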